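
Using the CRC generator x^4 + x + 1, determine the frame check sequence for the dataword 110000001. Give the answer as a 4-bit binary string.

0010

Append 4 zeros: 1100000010000. Divide by 10011 (XOR where the leading bit is 1):
  pos 0: 11000 XOR 10011 = 01011
  pos 1: 10110 XOR 10011 = 00101
  pos 3: 10100 XOR 10011 = 00111
  pos 5: 11110 XOR 10011 = 01101
  pos 6: 11010 XOR 10011 = 01001
  pos 7: 10010 XOR 10011 = 00001
Remainder (last 4 bits) = 0010. This is the CRC / FCS.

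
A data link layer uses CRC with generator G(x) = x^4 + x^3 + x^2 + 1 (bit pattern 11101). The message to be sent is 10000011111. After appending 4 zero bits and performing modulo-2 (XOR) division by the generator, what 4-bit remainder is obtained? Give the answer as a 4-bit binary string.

0110

Append 4 zeros: 100000111110000. Divide by 11101 (XOR where the leading bit is 1):
  pos 0: 10000 XOR 11101 = 01101
  pos 1: 11010 XOR 11101 = 00111
  pos 3: 11111 XOR 11101 = 00010
  pos 6: 10111 XOR 11101 = 01010
  pos 7: 10100 XOR 11101 = 01001
  pos 8: 10010 XOR 11101 = 01111
  pos 9: 11110 XOR 11101 = 00011
Remainder (last 4 bits) = 0110. This is the CRC / FCS.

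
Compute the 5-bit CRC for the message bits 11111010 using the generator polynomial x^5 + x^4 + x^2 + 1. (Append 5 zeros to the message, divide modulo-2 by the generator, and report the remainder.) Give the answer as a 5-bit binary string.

00101

Append 5 zeros: 1111101000000. Divide by 110101 (XOR where the leading bit is 1):
  pos 0: 111110 XOR 110101 = 001011
  pos 2: 101110 XOR 110101 = 011011
  pos 3: 110110 XOR 110101 = 000011
  pos 7: 110000 XOR 110101 = 000101
Remainder (last 5 bits) = 00101. This is the CRC / FCS.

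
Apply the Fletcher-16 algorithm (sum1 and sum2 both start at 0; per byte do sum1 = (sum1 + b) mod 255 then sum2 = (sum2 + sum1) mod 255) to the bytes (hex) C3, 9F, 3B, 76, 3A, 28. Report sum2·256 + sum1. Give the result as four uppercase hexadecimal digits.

Running sums (mod 255):
  after byte 0 (C3): sum1=195, sum2=195
  after byte 1 (9F): sum1=99, sum2=39
  after byte 2 (3B): sum1=158, sum2=197
  after byte 3 (76): sum1=21, sum2=218
  after byte 4 (3A): sum1=79, sum2=42
  after byte 5 (28): sum1=119, sum2=161
Checksum = sum2·256 + sum1 = 161·256 + 119 = 41335 = 0xA177.

A177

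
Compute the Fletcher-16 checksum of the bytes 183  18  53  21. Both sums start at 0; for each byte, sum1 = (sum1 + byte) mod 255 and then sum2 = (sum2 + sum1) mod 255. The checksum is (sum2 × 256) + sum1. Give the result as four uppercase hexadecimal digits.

Running sums (mod 255):
  after byte 0 (183): sum1=183, sum2=183
  after byte 1 (18): sum1=201, sum2=129
  after byte 2 (53): sum1=254, sum2=128
  after byte 3 (21): sum1=20, sum2=148
Checksum = sum2·256 + sum1 = 148·256 + 20 = 37908 = 0x9414.

9414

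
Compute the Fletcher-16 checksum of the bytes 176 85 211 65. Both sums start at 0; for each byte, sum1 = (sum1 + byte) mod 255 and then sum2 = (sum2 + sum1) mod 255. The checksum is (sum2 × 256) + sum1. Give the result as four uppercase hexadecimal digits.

Running sums (mod 255):
  after byte 0 (176): sum1=176, sum2=176
  after byte 1 (85): sum1=6, sum2=182
  after byte 2 (211): sum1=217, sum2=144
  after byte 3 (65): sum1=27, sum2=171
Checksum = sum2·256 + sum1 = 171·256 + 27 = 43803 = 0xAB1B.

AB1B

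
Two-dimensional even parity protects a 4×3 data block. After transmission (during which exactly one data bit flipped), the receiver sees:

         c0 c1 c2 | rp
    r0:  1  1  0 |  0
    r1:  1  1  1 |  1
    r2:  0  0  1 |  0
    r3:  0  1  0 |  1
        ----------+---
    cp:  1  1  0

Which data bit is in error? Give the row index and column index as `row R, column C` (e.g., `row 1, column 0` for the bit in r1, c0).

row 2, column 0

Recompute each row's even parity and compare to rp:
  r0: data parity 0, sent rp 0 → ok
  r1: data parity 1, sent rp 1 → ok
  r2: data parity 1, sent rp 0 → mismatch
  r3: data parity 1, sent rp 1 → ok
Recompute each column's even parity and compare to cp:
  c0: data parity 0, sent cp 1 → mismatch
  c1: data parity 1, sent cp 1 → ok
  c2: data parity 0, sent cp 0 → ok
Exactly one row (r2) and one column (c0) fail → the flipped bit is at their intersection.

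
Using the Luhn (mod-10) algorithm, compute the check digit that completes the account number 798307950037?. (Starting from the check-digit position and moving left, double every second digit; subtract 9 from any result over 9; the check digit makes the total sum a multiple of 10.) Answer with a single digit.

7

Partial digits right→left: 7 3 0 0 5 9 7 0 3 8 9 7
Double every second digit counting from the check-digit position (so the 1st, 3rd, 5th, ... of the partial from the right).
  doubled (with −9 where >9): 5 0 1 5 6 9 → sum 26
  kept as-is: 3 0 9 0 8 7 → sum 27
Total = 26 + 27 = 53.
Check digit = (10 − (53 mod 10)) mod 10 = 7.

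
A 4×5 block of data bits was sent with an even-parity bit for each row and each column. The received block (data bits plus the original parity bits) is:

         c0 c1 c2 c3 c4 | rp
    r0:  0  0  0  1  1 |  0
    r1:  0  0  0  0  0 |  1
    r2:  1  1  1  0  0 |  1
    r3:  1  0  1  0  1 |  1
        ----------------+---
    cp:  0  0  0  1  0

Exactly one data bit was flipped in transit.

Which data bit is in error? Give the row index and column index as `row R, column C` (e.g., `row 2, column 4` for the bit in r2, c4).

row 1, column 1

Recompute each row's even parity and compare to rp:
  r0: data parity 0, sent rp 0 → ok
  r1: data parity 0, sent rp 1 → mismatch
  r2: data parity 1, sent rp 1 → ok
  r3: data parity 1, sent rp 1 → ok
Recompute each column's even parity and compare to cp:
  c0: data parity 0, sent cp 0 → ok
  c1: data parity 1, sent cp 0 → mismatch
  c2: data parity 0, sent cp 0 → ok
  c3: data parity 1, sent cp 1 → ok
  c4: data parity 0, sent cp 0 → ok
Exactly one row (r1) and one column (c1) fail → the flipped bit is at their intersection.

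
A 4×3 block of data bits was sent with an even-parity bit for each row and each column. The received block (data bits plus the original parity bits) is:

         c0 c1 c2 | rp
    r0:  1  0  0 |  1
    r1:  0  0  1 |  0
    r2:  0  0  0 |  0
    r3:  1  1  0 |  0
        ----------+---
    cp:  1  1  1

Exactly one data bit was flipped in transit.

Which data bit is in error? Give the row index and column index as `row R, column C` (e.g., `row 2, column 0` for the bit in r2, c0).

row 1, column 0

Recompute each row's even parity and compare to rp:
  r0: data parity 1, sent rp 1 → ok
  r1: data parity 1, sent rp 0 → mismatch
  r2: data parity 0, sent rp 0 → ok
  r3: data parity 0, sent rp 0 → ok
Recompute each column's even parity and compare to cp:
  c0: data parity 0, sent cp 1 → mismatch
  c1: data parity 1, sent cp 1 → ok
  c2: data parity 1, sent cp 1 → ok
Exactly one row (r1) and one column (c0) fail → the flipped bit is at their intersection.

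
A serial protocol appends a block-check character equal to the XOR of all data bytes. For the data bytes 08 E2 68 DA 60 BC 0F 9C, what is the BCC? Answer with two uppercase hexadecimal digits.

17

XOR the bytes together:
  start with 0x08
  0x08 ⊕ 0xE2 = 0xEA
  0xEA ⊕ 0x68 = 0x82
  0x82 ⊕ 0xDA = 0x58
  0x58 ⊕ 0x60 = 0x38
  0x38 ⊕ 0xBC = 0x84
  0x84 ⊕ 0x0F = 0x8B
  0x8B ⊕ 0x9C = 0x17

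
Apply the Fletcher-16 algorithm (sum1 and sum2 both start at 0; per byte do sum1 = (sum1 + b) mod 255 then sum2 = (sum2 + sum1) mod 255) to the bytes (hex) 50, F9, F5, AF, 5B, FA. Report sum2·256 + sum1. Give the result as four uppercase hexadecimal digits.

Running sums (mod 255):
  after byte 0 (50): sum1=80, sum2=80
  after byte 1 (F9): sum1=74, sum2=154
  after byte 2 (F5): sum1=64, sum2=218
  after byte 3 (AF): sum1=239, sum2=202
  after byte 4 (5B): sum1=75, sum2=22
  after byte 5 (FA): sum1=70, sum2=92
Checksum = sum2·256 + sum1 = 92·256 + 70 = 23622 = 0x5C46.

5C46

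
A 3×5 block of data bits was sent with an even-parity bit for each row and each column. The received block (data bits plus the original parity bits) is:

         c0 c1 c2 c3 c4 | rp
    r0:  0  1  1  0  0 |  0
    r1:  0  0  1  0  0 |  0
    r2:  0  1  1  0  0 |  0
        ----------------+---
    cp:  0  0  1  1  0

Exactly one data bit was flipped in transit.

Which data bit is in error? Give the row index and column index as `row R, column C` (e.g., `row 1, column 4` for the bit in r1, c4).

row 1, column 3

Recompute each row's even parity and compare to rp:
  r0: data parity 0, sent rp 0 → ok
  r1: data parity 1, sent rp 0 → mismatch
  r2: data parity 0, sent rp 0 → ok
Recompute each column's even parity and compare to cp:
  c0: data parity 0, sent cp 0 → ok
  c1: data parity 0, sent cp 0 → ok
  c2: data parity 1, sent cp 1 → ok
  c3: data parity 0, sent cp 1 → mismatch
  c4: data parity 0, sent cp 0 → ok
Exactly one row (r1) and one column (c3) fail → the flipped bit is at their intersection.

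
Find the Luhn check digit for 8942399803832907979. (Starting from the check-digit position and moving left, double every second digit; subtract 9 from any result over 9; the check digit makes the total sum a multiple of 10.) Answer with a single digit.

Partial digits right→left: 9 7 9 7 0 9 2 3 8 3 0 8 9 9 3 2 4 9 8
Double every second digit counting from the check-digit position (so the 1st, 3rd, 5th, ... of the partial from the right).
  doubled (with −9 where >9): 9 9 0 4 7 0 9 6 8 7 → sum 59
  kept as-is: 7 7 9 3 3 8 9 2 9 → sum 57
Total = 59 + 57 = 116.
Check digit = (10 − (116 mod 10)) mod 10 = 4.

4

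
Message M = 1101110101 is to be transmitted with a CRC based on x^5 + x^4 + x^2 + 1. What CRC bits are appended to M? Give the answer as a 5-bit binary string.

Append 5 zeros: 110111010100000. Divide by 110101 (XOR where the leading bit is 1):
  pos 0: 110111 XOR 110101 = 000010
  pos 4: 100101 XOR 110101 = 010000
  pos 5: 100000 XOR 110101 = 010101
  pos 6: 101010 XOR 110101 = 011111
  pos 7: 111110 XOR 110101 = 001011
  pos 9: 101100 XOR 110101 = 011001
Remainder (last 5 bits) = 11001. This is the CRC / FCS.

11001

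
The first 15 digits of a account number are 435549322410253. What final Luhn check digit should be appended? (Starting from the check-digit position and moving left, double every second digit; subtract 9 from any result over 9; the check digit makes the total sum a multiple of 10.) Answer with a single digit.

Partial digits right→left: 3 5 2 0 1 4 2 2 3 9 4 5 5 3 4
Double every second digit counting from the check-digit position (so the 1st, 3rd, 5th, ... of the partial from the right).
  doubled (with −9 where >9): 6 4 2 4 6 8 1 8 → sum 39
  kept as-is: 5 0 4 2 9 5 3 → sum 28
Total = 39 + 28 = 67.
Check digit = (10 − (67 mod 10)) mod 10 = 3.

3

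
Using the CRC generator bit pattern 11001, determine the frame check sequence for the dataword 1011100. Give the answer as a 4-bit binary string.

1100

Append 4 zeros: 10111000000. Divide by 11001 (XOR where the leading bit is 1):
  pos 0: 10111 XOR 11001 = 01110
  pos 1: 11100 XOR 11001 = 00101
  pos 3: 10100 XOR 11001 = 01101
  pos 4: 11010 XOR 11001 = 00011
Remainder (last 4 bits) = 1100. This is the CRC / FCS.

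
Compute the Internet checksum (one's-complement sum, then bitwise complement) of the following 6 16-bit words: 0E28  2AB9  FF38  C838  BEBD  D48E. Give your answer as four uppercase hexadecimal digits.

One's-complement addition (fold any carry out of bit 15 back into bit 0):
  0x0E28 + 0x2AB9 = 0x038E1
  0x38E1 + 0xFF38 = 0x13819 → wrap carry → 0x381A
  0x381A + 0xC838 = 0x10052 → wrap carry → 0x0053
  0x0053 + 0xBEBD = 0x0BF10
  0xBF10 + 0xD48E = 0x1939E → wrap carry → 0x939F
One's-complement sum = 0x939F.
Checksum = ~0x939F & 0xFFFF = 0x6C60.

6C60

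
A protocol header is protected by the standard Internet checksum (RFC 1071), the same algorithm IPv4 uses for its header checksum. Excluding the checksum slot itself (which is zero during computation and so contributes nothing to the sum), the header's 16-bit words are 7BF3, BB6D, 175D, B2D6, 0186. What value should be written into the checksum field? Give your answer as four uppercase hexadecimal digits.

One's-complement addition (fold any carry out of bit 15 back into bit 0):
  0x7BF3 + 0xBB6D = 0x13760 → wrap carry → 0x3761
  0x3761 + 0x175D = 0x04EBE
  0x4EBE + 0xB2D6 = 0x10194 → wrap carry → 0x0195
  0x0195 + 0x0186 = 0x0031B
One's-complement sum = 0x031B.
Checksum = ~0x031B & 0xFFFF = 0xFCE4.

FCE4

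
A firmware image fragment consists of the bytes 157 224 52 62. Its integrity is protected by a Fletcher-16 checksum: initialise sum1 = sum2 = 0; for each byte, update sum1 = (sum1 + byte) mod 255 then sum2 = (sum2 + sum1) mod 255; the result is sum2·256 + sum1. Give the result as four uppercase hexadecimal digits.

Running sums (mod 255):
  after byte 0 (157): sum1=157, sum2=157
  after byte 1 (224): sum1=126, sum2=28
  after byte 2 (52): sum1=178, sum2=206
  after byte 3 (62): sum1=240, sum2=191
Checksum = sum2·256 + sum1 = 191·256 + 240 = 49136 = 0xBFF0.

BFF0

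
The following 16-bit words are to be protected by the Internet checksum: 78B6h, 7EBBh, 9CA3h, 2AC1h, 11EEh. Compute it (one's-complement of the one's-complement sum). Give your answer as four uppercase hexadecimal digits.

2F3B

One's-complement addition (fold any carry out of bit 15 back into bit 0):
  0x78B6 + 0x7EBB = 0x0F771
  0xF771 + 0x9CA3 = 0x19414 → wrap carry → 0x9415
  0x9415 + 0x2AC1 = 0x0BED6
  0xBED6 + 0x11EE = 0x0D0C4
One's-complement sum = 0xD0C4.
Checksum = ~0xD0C4 & 0xFFFF = 0x2F3B.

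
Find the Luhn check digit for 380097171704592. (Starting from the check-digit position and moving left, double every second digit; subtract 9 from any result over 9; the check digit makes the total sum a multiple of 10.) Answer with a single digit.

Partial digits right→left: 2 9 5 4 0 7 1 7 1 7 9 0 0 8 3
Double every second digit counting from the check-digit position (so the 1st, 3rd, 5th, ... of the partial from the right).
  doubled (with −9 where >9): 4 1 0 2 2 9 0 6 → sum 24
  kept as-is: 9 4 7 7 7 0 8 → sum 42
Total = 24 + 42 = 66.
Check digit = (10 − (66 mod 10)) mod 10 = 4.

4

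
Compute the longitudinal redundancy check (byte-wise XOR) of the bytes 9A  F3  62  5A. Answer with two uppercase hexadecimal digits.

XOR the bytes together:
  start with 0x9A
  0x9A ⊕ 0xF3 = 0x69
  0x69 ⊕ 0x62 = 0x0B
  0x0B ⊕ 0x5A = 0x51

51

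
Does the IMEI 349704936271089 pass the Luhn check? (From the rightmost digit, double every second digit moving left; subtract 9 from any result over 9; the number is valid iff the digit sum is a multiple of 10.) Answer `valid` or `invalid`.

invalid

From the right, keep odd positions and double even positions (subtract 9 from any doubled value over 9):
  doubled (positions 2,4,...): 7 2 4 6 8 5 8 → sum 40
  kept (positions 1,3,...): 9 0 7 6 9 0 9 3 → sum 43
Total = 83.
83 mod 10 = 3, so the number is invalid.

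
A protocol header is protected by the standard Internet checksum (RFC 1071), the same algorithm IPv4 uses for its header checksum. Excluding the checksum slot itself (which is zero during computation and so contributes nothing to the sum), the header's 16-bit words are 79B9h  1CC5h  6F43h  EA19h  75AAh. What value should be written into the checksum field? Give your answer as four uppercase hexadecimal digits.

One's-complement addition (fold any carry out of bit 15 back into bit 0):
  0x79B9 + 0x1CC5 = 0x0967E
  0x967E + 0x6F43 = 0x105C1 → wrap carry → 0x05C2
  0x05C2 + 0xEA19 = 0x0EFDB
  0xEFDB + 0x75AA = 0x16585 → wrap carry → 0x6586
One's-complement sum = 0x6586.
Checksum = ~0x6586 & 0xFFFF = 0x9A79.

9A79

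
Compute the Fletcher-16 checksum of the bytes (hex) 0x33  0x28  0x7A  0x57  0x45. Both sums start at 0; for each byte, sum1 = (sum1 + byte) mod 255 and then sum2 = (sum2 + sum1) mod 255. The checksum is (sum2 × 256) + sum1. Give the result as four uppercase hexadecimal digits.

0472

Running sums (mod 255):
  after byte 0 (0x33): sum1=51, sum2=51
  after byte 1 (0x28): sum1=91, sum2=142
  after byte 2 (0x7A): sum1=213, sum2=100
  after byte 3 (0x57): sum1=45, sum2=145
  after byte 4 (0x45): sum1=114, sum2=4
Checksum = sum2·256 + sum1 = 4·256 + 114 = 1138 = 0x0472.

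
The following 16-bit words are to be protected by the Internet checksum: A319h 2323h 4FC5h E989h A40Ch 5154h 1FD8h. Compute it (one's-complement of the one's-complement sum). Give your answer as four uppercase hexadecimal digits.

EB3A

One's-complement addition (fold any carry out of bit 15 back into bit 0):
  0xA319 + 0x2323 = 0x0C63C
  0xC63C + 0x4FC5 = 0x11601 → wrap carry → 0x1602
  0x1602 + 0xE989 = 0x0FF8B
  0xFF8B + 0xA40C = 0x1A397 → wrap carry → 0xA398
  0xA398 + 0x5154 = 0x0F4EC
  0xF4EC + 0x1FD8 = 0x114C4 → wrap carry → 0x14C5
One's-complement sum = 0x14C5.
Checksum = ~0x14C5 & 0xFFFF = 0xEB3A.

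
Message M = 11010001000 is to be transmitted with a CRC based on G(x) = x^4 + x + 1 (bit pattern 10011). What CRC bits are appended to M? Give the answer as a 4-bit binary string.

Append 4 zeros: 110100010000000. Divide by 10011 (XOR where the leading bit is 1):
  pos 0: 11010 XOR 10011 = 01001
  pos 1: 10010 XOR 10011 = 00001
  pos 5: 10100 XOR 10011 = 00111
  pos 7: 11100 XOR 10011 = 01111
  pos 8: 11110 XOR 10011 = 01101
  pos 9: 11010 XOR 10011 = 01001
  pos 10: 10010 XOR 10011 = 00001
Remainder (last 4 bits) = 0001. This is the CRC / FCS.

0001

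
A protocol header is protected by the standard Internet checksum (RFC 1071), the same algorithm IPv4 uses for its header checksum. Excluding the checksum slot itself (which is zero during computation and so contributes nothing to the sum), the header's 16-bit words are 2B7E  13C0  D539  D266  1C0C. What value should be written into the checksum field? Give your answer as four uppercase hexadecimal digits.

One's-complement addition (fold any carry out of bit 15 back into bit 0):
  0x2B7E + 0x13C0 = 0x03F3E
  0x3F3E + 0xD539 = 0x11477 → wrap carry → 0x1478
  0x1478 + 0xD266 = 0x0E6DE
  0xE6DE + 0x1C0C = 0x102EA → wrap carry → 0x02EB
One's-complement sum = 0x02EB.
Checksum = ~0x02EB & 0xFFFF = 0xFD14.

FD14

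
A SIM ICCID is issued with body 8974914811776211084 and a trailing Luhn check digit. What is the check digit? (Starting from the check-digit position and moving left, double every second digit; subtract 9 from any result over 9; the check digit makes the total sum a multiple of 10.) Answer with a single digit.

Partial digits right→left: 4 8 0 1 1 2 6 7 7 1 1 8 4 1 9 4 7 9 8
Double every second digit counting from the check-digit position (so the 1st, 3rd, 5th, ... of the partial from the right).
  doubled (with −9 where >9): 8 0 2 3 5 2 8 9 5 7 → sum 49
  kept as-is: 8 1 2 7 1 8 1 4 9 → sum 41
Total = 49 + 41 = 90.
Check digit = (10 − (90 mod 10)) mod 10 = 0.

0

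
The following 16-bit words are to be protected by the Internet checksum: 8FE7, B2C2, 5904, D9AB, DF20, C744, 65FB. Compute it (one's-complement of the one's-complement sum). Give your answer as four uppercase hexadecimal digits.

One's-complement addition (fold any carry out of bit 15 back into bit 0):
  0x8FE7 + 0xB2C2 = 0x142A9 → wrap carry → 0x42AA
  0x42AA + 0x5904 = 0x09BAE
  0x9BAE + 0xD9AB = 0x17559 → wrap carry → 0x755A
  0x755A + 0xDF20 = 0x1547A → wrap carry → 0x547B
  0x547B + 0xC744 = 0x11BBF → wrap carry → 0x1BC0
  0x1BC0 + 0x65FB = 0x081BB
One's-complement sum = 0x81BB.
Checksum = ~0x81BB & 0xFFFF = 0x7E44.

7E44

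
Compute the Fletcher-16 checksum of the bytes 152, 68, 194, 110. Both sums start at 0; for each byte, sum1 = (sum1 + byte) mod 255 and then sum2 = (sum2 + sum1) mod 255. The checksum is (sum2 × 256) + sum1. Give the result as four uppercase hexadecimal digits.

Running sums (mod 255):
  after byte 0 (152): sum1=152, sum2=152
  after byte 1 (68): sum1=220, sum2=117
  after byte 2 (194): sum1=159, sum2=21
  after byte 3 (110): sum1=14, sum2=35
Checksum = sum2·256 + sum1 = 35·256 + 14 = 8974 = 0x230E.

230E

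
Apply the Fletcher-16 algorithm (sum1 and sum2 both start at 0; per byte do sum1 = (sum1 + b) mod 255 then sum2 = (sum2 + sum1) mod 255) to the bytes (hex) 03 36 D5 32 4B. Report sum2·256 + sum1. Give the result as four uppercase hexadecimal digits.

Running sums (mod 255):
  after byte 0 (03): sum1=3, sum2=3
  after byte 1 (36): sum1=57, sum2=60
  after byte 2 (D5): sum1=15, sum2=75
  after byte 3 (32): sum1=65, sum2=140
  after byte 4 (4B): sum1=140, sum2=25
Checksum = sum2·256 + sum1 = 25·256 + 140 = 6540 = 0x198C.

198C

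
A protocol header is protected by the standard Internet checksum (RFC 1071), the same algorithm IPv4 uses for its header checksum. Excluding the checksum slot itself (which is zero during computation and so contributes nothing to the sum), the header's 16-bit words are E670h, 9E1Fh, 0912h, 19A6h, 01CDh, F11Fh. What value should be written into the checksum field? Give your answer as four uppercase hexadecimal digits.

65CA

One's-complement addition (fold any carry out of bit 15 back into bit 0):
  0xE670 + 0x9E1F = 0x1848F → wrap carry → 0x8490
  0x8490 + 0x0912 = 0x08DA2
  0x8DA2 + 0x19A6 = 0x0A748
  0xA748 + 0x01CD = 0x0A915
  0xA915 + 0xF11F = 0x19A34 → wrap carry → 0x9A35
One's-complement sum = 0x9A35.
Checksum = ~0x9A35 & 0xFFFF = 0x65CA.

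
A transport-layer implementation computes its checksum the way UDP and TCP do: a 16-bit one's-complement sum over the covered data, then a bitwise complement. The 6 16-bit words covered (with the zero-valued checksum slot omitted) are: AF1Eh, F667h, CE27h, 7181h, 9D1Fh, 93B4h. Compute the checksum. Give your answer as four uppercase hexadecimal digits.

E9FB

One's-complement addition (fold any carry out of bit 15 back into bit 0):
  0xAF1E + 0xF667 = 0x1A585 → wrap carry → 0xA586
  0xA586 + 0xCE27 = 0x173AD → wrap carry → 0x73AE
  0x73AE + 0x7181 = 0x0E52F
  0xE52F + 0x9D1F = 0x1824E → wrap carry → 0x824F
  0x824F + 0x93B4 = 0x11603 → wrap carry → 0x1604
One's-complement sum = 0x1604.
Checksum = ~0x1604 & 0xFFFF = 0xE9FB.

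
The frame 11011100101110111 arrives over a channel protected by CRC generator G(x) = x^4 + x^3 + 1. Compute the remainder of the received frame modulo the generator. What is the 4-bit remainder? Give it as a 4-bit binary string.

1111

Modulo-2 division of 11011100101110111 by 11001:
  pos 0: 11011 XOR 11001 = 00010
  pos 3: 10100 XOR 11001 = 01101
  pos 4: 11011 XOR 11001 = 00010
  pos 7: 10011 XOR 11001 = 01010
  pos 8: 10101 XOR 11001 = 01100
  pos 9: 11000 XOR 11001 = 00001
Remainder = 1111 (nonzero — an error is detected).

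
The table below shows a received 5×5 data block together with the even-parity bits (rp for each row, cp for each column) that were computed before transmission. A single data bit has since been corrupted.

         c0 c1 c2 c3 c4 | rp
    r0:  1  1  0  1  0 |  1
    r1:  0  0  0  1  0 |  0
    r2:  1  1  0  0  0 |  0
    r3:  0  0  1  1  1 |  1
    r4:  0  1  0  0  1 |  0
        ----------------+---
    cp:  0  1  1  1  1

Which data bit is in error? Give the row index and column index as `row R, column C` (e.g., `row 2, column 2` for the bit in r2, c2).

Recompute each row's even parity and compare to rp:
  r0: data parity 1, sent rp 1 → ok
  r1: data parity 1, sent rp 0 → mismatch
  r2: data parity 0, sent rp 0 → ok
  r3: data parity 1, sent rp 1 → ok
  r4: data parity 0, sent rp 0 → ok
Recompute each column's even parity and compare to cp:
  c0: data parity 0, sent cp 0 → ok
  c1: data parity 1, sent cp 1 → ok
  c2: data parity 1, sent cp 1 → ok
  c3: data parity 1, sent cp 1 → ok
  c4: data parity 0, sent cp 1 → mismatch
Exactly one row (r1) and one column (c4) fail → the flipped bit is at their intersection.

row 1, column 4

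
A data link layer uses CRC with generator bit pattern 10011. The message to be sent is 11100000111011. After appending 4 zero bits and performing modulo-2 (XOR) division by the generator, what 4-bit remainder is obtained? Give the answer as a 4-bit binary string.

0110

Append 4 zeros: 111000001110110000. Divide by 10011 (XOR where the leading bit is 1):
  pos 0: 11100 XOR 10011 = 01111
  pos 1: 11110 XOR 10011 = 01101
  pos 2: 11010 XOR 10011 = 01001
  pos 3: 10010 XOR 10011 = 00001
  pos 7: 11110 XOR 10011 = 01101
  pos 8: 11011 XOR 10011 = 01000
  pos 9: 10001 XOR 10011 = 00010
  pos 12: 10000 XOR 10011 = 00011
Remainder (last 4 bits) = 0110. This is the CRC / FCS.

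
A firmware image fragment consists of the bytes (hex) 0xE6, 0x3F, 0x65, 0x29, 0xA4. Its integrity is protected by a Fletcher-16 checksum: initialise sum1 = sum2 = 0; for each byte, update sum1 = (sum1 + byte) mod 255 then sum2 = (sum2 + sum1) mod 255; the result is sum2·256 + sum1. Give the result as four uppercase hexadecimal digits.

A659

Running sums (mod 255):
  after byte 0 (0xE6): sum1=230, sum2=230
  after byte 1 (0x3F): sum1=38, sum2=13
  after byte 2 (0x65): sum1=139, sum2=152
  after byte 3 (0x29): sum1=180, sum2=77
  after byte 4 (0xA4): sum1=89, sum2=166
Checksum = sum2·256 + sum1 = 166·256 + 89 = 42585 = 0xA659.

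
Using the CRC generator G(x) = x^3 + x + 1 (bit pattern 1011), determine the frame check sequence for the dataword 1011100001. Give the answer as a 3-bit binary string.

Append 3 zeros: 1011100001000. Divide by 1011 (XOR where the leading bit is 1):
  pos 0: 1011 XOR 1011 = 0000
  pos 4: 1000 XOR 1011 = 0011
  pos 6: 1101 XOR 1011 = 0110
  pos 7: 1100 XOR 1011 = 0111
  pos 8: 1110 XOR 1011 = 0101
  pos 9: 1010 XOR 1011 = 0001
Remainder (last 3 bits) = 001. This is the CRC / FCS.

001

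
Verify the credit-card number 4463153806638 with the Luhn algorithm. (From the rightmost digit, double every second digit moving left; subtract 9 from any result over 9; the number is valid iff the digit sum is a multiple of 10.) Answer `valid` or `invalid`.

invalid

From the right, keep odd positions and double even positions (subtract 9 from any doubled value over 9):
  doubled (positions 2,4,...): 6 3 7 1 6 8 → sum 31
  kept (positions 1,3,...): 8 6 0 3 1 6 4 → sum 28
Total = 59.
59 mod 10 = 9, so the number is invalid.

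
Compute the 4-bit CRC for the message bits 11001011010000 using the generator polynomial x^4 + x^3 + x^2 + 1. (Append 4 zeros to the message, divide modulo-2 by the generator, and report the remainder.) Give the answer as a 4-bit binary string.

0101

Append 4 zeros: 110010110100000000. Divide by 11101 (XOR where the leading bit is 1):
  pos 0: 11001 XOR 11101 = 00100
  pos 2: 10001 XOR 11101 = 01100
  pos 3: 11001 XOR 11101 = 00100
  pos 5: 10001 XOR 11101 = 01100
  pos 6: 11000 XOR 11101 = 00101
  pos 8: 10100 XOR 11101 = 01001
  pos 9: 10010 XOR 11101 = 01111
  pos 10: 11110 XOR 11101 = 00011
  pos 13: 11000 XOR 11101 = 00101
Remainder (last 4 bits) = 0101. This is the CRC / FCS.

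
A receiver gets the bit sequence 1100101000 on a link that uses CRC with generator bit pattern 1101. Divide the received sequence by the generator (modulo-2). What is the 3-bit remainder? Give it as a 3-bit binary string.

Modulo-2 division of 1100101000 by 1101:
  pos 0: 1100 XOR 1101 = 0001
  pos 3: 1101 XOR 1101 = 0000
Remainder = 000 (zero — the frame passes the CRC check).

000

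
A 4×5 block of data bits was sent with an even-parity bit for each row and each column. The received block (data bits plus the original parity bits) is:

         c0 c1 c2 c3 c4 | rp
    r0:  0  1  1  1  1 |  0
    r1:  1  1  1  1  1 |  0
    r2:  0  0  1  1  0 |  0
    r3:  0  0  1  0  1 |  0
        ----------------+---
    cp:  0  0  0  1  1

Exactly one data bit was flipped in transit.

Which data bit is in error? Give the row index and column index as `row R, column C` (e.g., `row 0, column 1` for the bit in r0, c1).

Recompute each row's even parity and compare to rp:
  r0: data parity 0, sent rp 0 → ok
  r1: data parity 1, sent rp 0 → mismatch
  r2: data parity 0, sent rp 0 → ok
  r3: data parity 0, sent rp 0 → ok
Recompute each column's even parity and compare to cp:
  c0: data parity 1, sent cp 0 → mismatch
  c1: data parity 0, sent cp 0 → ok
  c2: data parity 0, sent cp 0 → ok
  c3: data parity 1, sent cp 1 → ok
  c4: data parity 1, sent cp 1 → ok
Exactly one row (r1) and one column (c0) fail → the flipped bit is at their intersection.

row 1, column 0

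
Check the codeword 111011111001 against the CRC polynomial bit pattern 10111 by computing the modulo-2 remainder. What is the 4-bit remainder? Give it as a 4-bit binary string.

0001

Modulo-2 division of 111011111001 by 10111:
  pos 0: 11101 XOR 10111 = 01010
  pos 1: 10101 XOR 10111 = 00010
  pos 4: 10111 XOR 10111 = 00000
Remainder = 0001 (nonzero — an error is detected).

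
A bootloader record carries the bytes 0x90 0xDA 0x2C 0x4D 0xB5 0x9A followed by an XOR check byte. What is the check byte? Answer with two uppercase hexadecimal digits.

04

XOR the bytes together:
  start with 0x90
  0x90 ⊕ 0xDA = 0x4A
  0x4A ⊕ 0x2C = 0x66
  0x66 ⊕ 0x4D = 0x2B
  0x2B ⊕ 0xB5 = 0x9E
  0x9E ⊕ 0x9A = 0x04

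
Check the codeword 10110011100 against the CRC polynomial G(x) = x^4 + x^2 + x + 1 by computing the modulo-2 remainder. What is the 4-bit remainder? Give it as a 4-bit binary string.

0000

Modulo-2 division of 10110011100 by 10111:
  pos 0: 10110 XOR 10111 = 00001
  pos 4: 10111 XOR 10111 = 00000
Remainder = 0000 (zero — the frame passes the CRC check).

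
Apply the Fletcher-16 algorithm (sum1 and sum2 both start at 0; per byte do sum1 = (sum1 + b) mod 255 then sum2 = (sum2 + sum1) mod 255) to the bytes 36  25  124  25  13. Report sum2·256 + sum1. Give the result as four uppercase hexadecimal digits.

CDDF

Running sums (mod 255):
  after byte 0 (36): sum1=36, sum2=36
  after byte 1 (25): sum1=61, sum2=97
  after byte 2 (124): sum1=185, sum2=27
  after byte 3 (25): sum1=210, sum2=237
  after byte 4 (13): sum1=223, sum2=205
Checksum = sum2·256 + sum1 = 205·256 + 223 = 52703 = 0xCDDF.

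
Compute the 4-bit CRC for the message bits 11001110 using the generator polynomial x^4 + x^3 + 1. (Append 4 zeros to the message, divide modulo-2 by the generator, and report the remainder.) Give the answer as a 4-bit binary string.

0100

Append 4 zeros: 110011100000. Divide by 11001 (XOR where the leading bit is 1):
  pos 0: 11001 XOR 11001 = 00000
  pos 5: 11000 XOR 11001 = 00001
Remainder (last 4 bits) = 0100. This is the CRC / FCS.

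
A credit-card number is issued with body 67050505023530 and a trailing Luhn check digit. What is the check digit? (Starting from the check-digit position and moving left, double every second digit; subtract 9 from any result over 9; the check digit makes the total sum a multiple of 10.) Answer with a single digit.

5

Partial digits right→left: 0 3 5 3 2 0 5 0 5 0 5 0 7 6
Double every second digit counting from the check-digit position (so the 1st, 3rd, 5th, ... of the partial from the right).
  doubled (with −9 where >9): 0 1 4 1 1 1 5 → sum 13
  kept as-is: 3 3 0 0 0 0 6 → sum 12
Total = 13 + 12 = 25.
Check digit = (10 − (25 mod 10)) mod 10 = 5.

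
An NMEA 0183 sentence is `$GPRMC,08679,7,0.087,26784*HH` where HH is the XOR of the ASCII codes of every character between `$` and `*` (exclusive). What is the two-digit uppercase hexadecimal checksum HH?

52

XOR the ASCII codes of the payload characters:
  'G' = 0x47 → acc = 0x47
  'P' = 0x50 → acc = 0x17
  'R' = 0x52 → acc = 0x45
  'M' = 0x4D → acc = 0x08
  'C' = 0x43 → acc = 0x4B
  ',' = 0x2C → acc = 0x67
  '0' = 0x30 → acc = 0x57
  '8' = 0x38 → acc = 0x6F
  '6' = 0x36 → acc = 0x59
  '7' = 0x37 → acc = 0x6E
  '9' = 0x39 → acc = 0x57
  ',' = 0x2C → acc = 0x7B
  '7' = 0x37 → acc = 0x4C
  ',' = 0x2C → acc = 0x60
  '0' = 0x30 → acc = 0x50
  '.' = 0x2E → acc = 0x7E
  '0' = 0x30 → acc = 0x4E
  '8' = 0x38 → acc = 0x76
  '7' = 0x37 → acc = 0x41
  ',' = 0x2C → acc = 0x6D
  '2' = 0x32 → acc = 0x5F
  '6' = 0x36 → acc = 0x69
  '7' = 0x37 → acc = 0x5E
  '8' = 0x38 → acc = 0x66
  '4' = 0x34 → acc = 0x52
Checksum = 0x52.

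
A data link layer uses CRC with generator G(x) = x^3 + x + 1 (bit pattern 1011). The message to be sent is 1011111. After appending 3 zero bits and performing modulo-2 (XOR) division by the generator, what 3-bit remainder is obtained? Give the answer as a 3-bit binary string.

Append 3 zeros: 1011111000. Divide by 1011 (XOR where the leading bit is 1):
  pos 0: 1011 XOR 1011 = 0000
  pos 4: 1110 XOR 1011 = 0101
  pos 5: 1010 XOR 1011 = 0001
Remainder (last 3 bits) = 010. This is the CRC / FCS.

010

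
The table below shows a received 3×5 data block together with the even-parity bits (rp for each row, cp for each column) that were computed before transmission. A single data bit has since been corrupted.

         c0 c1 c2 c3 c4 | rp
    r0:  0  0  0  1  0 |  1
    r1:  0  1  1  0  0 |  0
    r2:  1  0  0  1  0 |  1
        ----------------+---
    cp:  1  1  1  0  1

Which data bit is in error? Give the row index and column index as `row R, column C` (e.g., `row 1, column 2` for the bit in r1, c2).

row 2, column 4

Recompute each row's even parity and compare to rp:
  r0: data parity 1, sent rp 1 → ok
  r1: data parity 0, sent rp 0 → ok
  r2: data parity 0, sent rp 1 → mismatch
Recompute each column's even parity and compare to cp:
  c0: data parity 1, sent cp 1 → ok
  c1: data parity 1, sent cp 1 → ok
  c2: data parity 1, sent cp 1 → ok
  c3: data parity 0, sent cp 0 → ok
  c4: data parity 0, sent cp 1 → mismatch
Exactly one row (r2) and one column (c4) fail → the flipped bit is at their intersection.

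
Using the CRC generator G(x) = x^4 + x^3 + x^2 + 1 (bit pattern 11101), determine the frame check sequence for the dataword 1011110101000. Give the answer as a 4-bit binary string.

Append 4 zeros: 10111101010000000. Divide by 11101 (XOR where the leading bit is 1):
  pos 0: 10111 XOR 11101 = 01010
  pos 1: 10101 XOR 11101 = 01000
  pos 2: 10000 XOR 11101 = 01101
  pos 3: 11011 XOR 11101 = 00110
  pos 5: 11001 XOR 11101 = 00100
  pos 7: 10000 XOR 11101 = 01101
  pos 8: 11010 XOR 11101 = 00111
  pos 10: 11100 XOR 11101 = 00001
Remainder (last 4 bits) = 0100. This is the CRC / FCS.

0100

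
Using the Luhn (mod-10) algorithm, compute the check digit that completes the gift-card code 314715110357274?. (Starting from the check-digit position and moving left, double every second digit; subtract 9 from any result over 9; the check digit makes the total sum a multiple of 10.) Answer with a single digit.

Partial digits right→left: 4 7 2 7 5 3 0 1 1 5 1 7 4 1 3
Double every second digit counting from the check-digit position (so the 1st, 3rd, 5th, ... of the partial from the right).
  doubled (with −9 where >9): 8 4 1 0 2 2 8 6 → sum 31
  kept as-is: 7 7 3 1 5 7 1 → sum 31
Total = 31 + 31 = 62.
Check digit = (10 − (62 mod 10)) mod 10 = 8.

8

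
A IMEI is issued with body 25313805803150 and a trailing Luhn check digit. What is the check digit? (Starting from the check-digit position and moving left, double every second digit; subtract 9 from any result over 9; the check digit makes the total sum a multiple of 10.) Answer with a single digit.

Partial digits right→left: 0 5 1 3 0 8 5 0 8 3 1 3 5 2
Double every second digit counting from the check-digit position (so the 1st, 3rd, 5th, ... of the partial from the right).
  doubled (with −9 where >9): 0 2 0 1 7 2 1 → sum 13
  kept as-is: 5 3 8 0 3 3 2 → sum 24
Total = 13 + 24 = 37.
Check digit = (10 − (37 mod 10)) mod 10 = 3.

3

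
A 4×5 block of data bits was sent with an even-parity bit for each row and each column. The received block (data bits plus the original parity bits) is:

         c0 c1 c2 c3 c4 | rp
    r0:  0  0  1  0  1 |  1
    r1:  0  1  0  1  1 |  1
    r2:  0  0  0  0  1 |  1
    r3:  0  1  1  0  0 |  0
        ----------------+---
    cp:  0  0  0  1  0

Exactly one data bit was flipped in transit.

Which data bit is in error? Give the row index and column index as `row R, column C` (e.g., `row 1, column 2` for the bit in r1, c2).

row 0, column 4

Recompute each row's even parity and compare to rp:
  r0: data parity 0, sent rp 1 → mismatch
  r1: data parity 1, sent rp 1 → ok
  r2: data parity 1, sent rp 1 → ok
  r3: data parity 0, sent rp 0 → ok
Recompute each column's even parity and compare to cp:
  c0: data parity 0, sent cp 0 → ok
  c1: data parity 0, sent cp 0 → ok
  c2: data parity 0, sent cp 0 → ok
  c3: data parity 1, sent cp 1 → ok
  c4: data parity 1, sent cp 0 → mismatch
Exactly one row (r0) and one column (c4) fail → the flipped bit is at their intersection.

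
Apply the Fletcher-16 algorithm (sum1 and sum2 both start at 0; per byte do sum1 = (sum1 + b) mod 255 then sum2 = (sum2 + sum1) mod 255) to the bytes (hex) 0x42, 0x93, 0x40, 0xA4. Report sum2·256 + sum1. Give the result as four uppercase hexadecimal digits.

Running sums (mod 255):
  after byte 0 (0x42): sum1=66, sum2=66
  after byte 1 (0x93): sum1=213, sum2=24
  after byte 2 (0x40): sum1=22, sum2=46
  after byte 3 (0xA4): sum1=186, sum2=232
Checksum = sum2·256 + sum1 = 232·256 + 186 = 59578 = 0xE8BA.

E8BA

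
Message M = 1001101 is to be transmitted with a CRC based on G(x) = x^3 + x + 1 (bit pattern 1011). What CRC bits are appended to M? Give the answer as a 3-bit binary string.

101

Append 3 zeros: 1001101000. Divide by 1011 (XOR where the leading bit is 1):
  pos 0: 1001 XOR 1011 = 0010
  pos 2: 1010 XOR 1011 = 0001
  pos 5: 1100 XOR 1011 = 0111
  pos 6: 1110 XOR 1011 = 0101
Remainder (last 3 bits) = 101. This is the CRC / FCS.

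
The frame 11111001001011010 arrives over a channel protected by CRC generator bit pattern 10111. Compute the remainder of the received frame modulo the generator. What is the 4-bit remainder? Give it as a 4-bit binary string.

Modulo-2 division of 11111001001011010 by 10111:
  pos 0: 11111 XOR 10111 = 01000
  pos 1: 10000 XOR 10111 = 00111
  pos 3: 11101 XOR 10111 = 01010
  pos 4: 10100 XOR 10111 = 00011
  pos 7: 11010 XOR 10111 = 01101
  pos 8: 11011 XOR 10111 = 01100
  pos 9: 11001 XOR 10111 = 01110
  pos 10: 11100 XOR 10111 = 01011
  pos 11: 10111 XOR 10111 = 00000
Remainder = 0000 (zero — the frame passes the CRC check).

0000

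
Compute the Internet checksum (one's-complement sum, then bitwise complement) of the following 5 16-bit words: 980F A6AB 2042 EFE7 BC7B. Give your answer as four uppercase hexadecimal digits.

One's-complement addition (fold any carry out of bit 15 back into bit 0):
  0x980F + 0xA6AB = 0x13EBA → wrap carry → 0x3EBB
  0x3EBB + 0x2042 = 0x05EFD
  0x5EFD + 0xEFE7 = 0x14EE4 → wrap carry → 0x4EE5
  0x4EE5 + 0xBC7B = 0x10B60 → wrap carry → 0x0B61
One's-complement sum = 0x0B61.
Checksum = ~0x0B61 & 0xFFFF = 0xF49E.

F49E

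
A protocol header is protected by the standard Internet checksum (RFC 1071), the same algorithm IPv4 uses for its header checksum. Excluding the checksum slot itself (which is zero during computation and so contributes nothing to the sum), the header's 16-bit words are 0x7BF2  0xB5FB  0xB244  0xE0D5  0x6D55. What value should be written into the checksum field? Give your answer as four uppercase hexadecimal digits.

CDA1

One's-complement addition (fold any carry out of bit 15 back into bit 0):
  0x7BF2 + 0xB5FB = 0x131ED → wrap carry → 0x31EE
  0x31EE + 0xB244 = 0x0E432
  0xE432 + 0xE0D5 = 0x1C507 → wrap carry → 0xC508
  0xC508 + 0x6D55 = 0x1325D → wrap carry → 0x325E
One's-complement sum = 0x325E.
Checksum = ~0x325E & 0xFFFF = 0xCDA1.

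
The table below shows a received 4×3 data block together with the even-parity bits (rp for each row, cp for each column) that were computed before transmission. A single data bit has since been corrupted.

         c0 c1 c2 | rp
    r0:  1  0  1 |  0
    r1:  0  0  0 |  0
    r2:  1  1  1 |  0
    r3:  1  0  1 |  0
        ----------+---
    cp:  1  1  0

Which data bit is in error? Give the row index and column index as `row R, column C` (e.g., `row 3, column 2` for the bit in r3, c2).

Recompute each row's even parity and compare to rp:
  r0: data parity 0, sent rp 0 → ok
  r1: data parity 0, sent rp 0 → ok
  r2: data parity 1, sent rp 0 → mismatch
  r3: data parity 0, sent rp 0 → ok
Recompute each column's even parity and compare to cp:
  c0: data parity 1, sent cp 1 → ok
  c1: data parity 1, sent cp 1 → ok
  c2: data parity 1, sent cp 0 → mismatch
Exactly one row (r2) and one column (c2) fail → the flipped bit is at their intersection.

row 2, column 2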